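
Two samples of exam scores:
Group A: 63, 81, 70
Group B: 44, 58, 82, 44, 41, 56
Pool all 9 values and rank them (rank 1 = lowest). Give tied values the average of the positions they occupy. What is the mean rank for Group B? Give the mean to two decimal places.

4.00

Sorted (ascending): 41, 44, 44, 56, 58, 63, 70, 81, 82
The 2 values of 44 occupy positions 2–3 → average rank (2+3)/2 = 2.5.
Group B values → pooled ranks: 44→2.5, 58→5, 82→9, 44→2.5, 41→1, 56→4
Mean rank = (2.5 + 5 + 9 + 2.5 + 1 + 4) / 6 = 4.00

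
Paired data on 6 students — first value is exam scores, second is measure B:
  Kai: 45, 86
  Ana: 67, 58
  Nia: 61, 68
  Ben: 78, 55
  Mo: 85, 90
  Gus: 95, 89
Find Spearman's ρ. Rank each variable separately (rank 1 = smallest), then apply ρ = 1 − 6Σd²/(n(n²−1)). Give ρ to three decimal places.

Ranks of variable 1: 1, 3, 2, 4, 5, 6
Ranks of variable 2: 4, 2, 3, 1, 6, 5
d = r₁ − r₂: -3, 1, -1, 3, -1, 1
d²: 9, 1, 1, 9, 1, 1; Σd² = 22
ρ = 1 − 6·22/(6·35) = 1 − 132/210 = 0.371

0.371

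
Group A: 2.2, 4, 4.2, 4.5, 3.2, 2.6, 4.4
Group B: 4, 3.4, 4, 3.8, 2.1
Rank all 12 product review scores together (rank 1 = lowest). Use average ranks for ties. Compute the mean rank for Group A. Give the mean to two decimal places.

Sorted (ascending): 2.1, 2.2, 2.6, 3.2, 3.4, 3.8, 4, 4, 4, 4.2, 4.4, 4.5
The 3 values of 4 occupy positions 7–9 → average rank 8.
Group A values → pooled ranks: 2.2→2, 4→8, 4.2→10, 4.5→12, 3.2→4, 2.6→3, 4.4→11
Mean rank = (2 + 8 + 10 + 12 + 4 + 3 + 11) / 7 = 7.14

7.14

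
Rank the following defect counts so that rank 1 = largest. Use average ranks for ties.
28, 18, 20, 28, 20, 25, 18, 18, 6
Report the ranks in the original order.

1.5, 7, 4.5, 1.5, 4.5, 3, 7, 7, 9

Sorted (descending): 28, 28, 25, 20, 20, 18, 18, 18, 6
The 2 values of 28 occupy positions 1–2 → average rank (1+2)/2 = 1.5.
The 2 values of 20 occupy positions 4–5 → average rank (4+5)/2 = 4.5.
The 3 values of 18 occupy positions 6–8 → average rank 7.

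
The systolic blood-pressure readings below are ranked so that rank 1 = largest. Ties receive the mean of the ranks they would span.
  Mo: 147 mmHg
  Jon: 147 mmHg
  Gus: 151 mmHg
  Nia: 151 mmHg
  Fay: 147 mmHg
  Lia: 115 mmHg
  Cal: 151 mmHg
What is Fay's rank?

5

Sorted (descending): 151, 151, 151, 147, 147, 147, 115
The 3 values of 151 occupy positions 1–3 → average rank 2.
The 3 values of 147 occupy positions 4–6 → average rank 5.
Fay has value 147 mmHg → rank 5.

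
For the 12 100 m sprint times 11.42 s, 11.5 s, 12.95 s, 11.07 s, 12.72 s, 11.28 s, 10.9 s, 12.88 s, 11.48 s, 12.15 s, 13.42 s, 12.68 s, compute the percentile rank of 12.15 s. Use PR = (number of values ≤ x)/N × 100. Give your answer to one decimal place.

58.3

N = 12.
Strictly below 12.15: 6. Equal to 12.15: 1.
PR = 7/12 × 100 = 58.3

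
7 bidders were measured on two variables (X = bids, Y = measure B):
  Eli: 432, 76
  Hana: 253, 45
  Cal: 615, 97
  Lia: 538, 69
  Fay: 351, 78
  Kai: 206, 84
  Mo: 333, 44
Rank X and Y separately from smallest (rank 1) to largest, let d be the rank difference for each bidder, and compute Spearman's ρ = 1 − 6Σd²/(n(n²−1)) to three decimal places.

0.286

Ranks of variable 1: 5, 2, 7, 6, 4, 1, 3
Ranks of variable 2: 4, 2, 7, 3, 5, 6, 1
d = r₁ − r₂: 1, 0, 0, 3, -1, -5, 2
d²: 1, 0, 0, 9, 1, 25, 4; Σd² = 40
ρ = 1 − 6·40/(7·48) = 1 − 240/336 = 0.286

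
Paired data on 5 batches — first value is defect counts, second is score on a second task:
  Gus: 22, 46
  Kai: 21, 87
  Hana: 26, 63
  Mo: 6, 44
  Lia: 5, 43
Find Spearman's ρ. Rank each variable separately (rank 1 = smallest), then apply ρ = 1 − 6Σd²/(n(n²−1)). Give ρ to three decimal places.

Ranks of variable 1: 4, 3, 5, 2, 1
Ranks of variable 2: 3, 5, 4, 2, 1
d = r₁ − r₂: 1, -2, 1, 0, 0
d²: 1, 4, 1, 0, 0; Σd² = 6
ρ = 1 − 6·6/(5·24) = 1 − 36/120 = 0.700

0.700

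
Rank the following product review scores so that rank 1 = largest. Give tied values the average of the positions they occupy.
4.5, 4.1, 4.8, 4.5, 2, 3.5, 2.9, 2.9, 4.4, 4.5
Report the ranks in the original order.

3, 6, 1, 3, 10, 7, 8.5, 8.5, 5, 3

Sorted (descending): 4.8, 4.5, 4.5, 4.5, 4.4, 4.1, 3.5, 2.9, 2.9, 2
The 3 values of 4.5 occupy positions 2–4 → average rank 3.
The 2 values of 2.9 occupy positions 8–9 → average rank (8+9)/2 = 8.5.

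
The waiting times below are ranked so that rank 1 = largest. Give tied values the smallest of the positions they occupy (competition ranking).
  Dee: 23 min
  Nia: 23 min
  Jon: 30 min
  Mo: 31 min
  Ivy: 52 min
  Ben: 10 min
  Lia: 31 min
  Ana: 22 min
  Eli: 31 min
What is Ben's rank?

Sorted (descending): 52, 31, 31, 31, 30, 23, 23, 22, 10
The 3 values of 31 occupy positions 2–4 → each gets rank 2.
The 2 values of 23 occupy positions 6–7 → each gets rank 6.
Ben has value 10 min → rank 9.

9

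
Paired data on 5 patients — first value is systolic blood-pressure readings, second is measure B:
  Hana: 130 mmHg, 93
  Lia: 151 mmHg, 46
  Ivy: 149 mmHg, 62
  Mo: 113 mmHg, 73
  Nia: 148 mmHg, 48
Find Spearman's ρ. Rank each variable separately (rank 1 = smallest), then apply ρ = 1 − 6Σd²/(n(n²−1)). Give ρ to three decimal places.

Ranks of variable 1: 2, 5, 4, 1, 3
Ranks of variable 2: 5, 1, 3, 4, 2
d = r₁ − r₂: -3, 4, 1, -3, 1
d²: 9, 16, 1, 9, 1; Σd² = 36
ρ = 1 − 6·36/(5·24) = 1 − 216/120 = -0.800

-0.800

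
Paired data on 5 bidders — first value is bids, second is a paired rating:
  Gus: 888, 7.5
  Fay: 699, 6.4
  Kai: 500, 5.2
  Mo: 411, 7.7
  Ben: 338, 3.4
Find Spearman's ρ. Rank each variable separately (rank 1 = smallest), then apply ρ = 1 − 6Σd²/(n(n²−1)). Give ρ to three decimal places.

Ranks of variable 1: 5, 4, 3, 2, 1
Ranks of variable 2: 4, 3, 2, 5, 1
d = r₁ − r₂: 1, 1, 1, -3, 0
d²: 1, 1, 1, 9, 0; Σd² = 12
ρ = 1 − 6·12/(5·24) = 1 − 72/120 = 0.400

0.400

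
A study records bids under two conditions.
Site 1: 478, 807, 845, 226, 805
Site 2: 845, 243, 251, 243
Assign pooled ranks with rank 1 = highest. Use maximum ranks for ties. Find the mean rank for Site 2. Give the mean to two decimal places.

Sorted (descending): 845, 845, 807, 805, 478, 251, 243, 243, 226
The 2 values of 845 occupy positions 1–2 → each gets rank 2.
The 2 values of 243 occupy positions 7–8 → each gets rank 8.
Site 2 values → pooled ranks: 845→2, 243→8, 251→6, 243→8
Mean rank = (2 + 8 + 6 + 8) / 4 = 6.00

6.00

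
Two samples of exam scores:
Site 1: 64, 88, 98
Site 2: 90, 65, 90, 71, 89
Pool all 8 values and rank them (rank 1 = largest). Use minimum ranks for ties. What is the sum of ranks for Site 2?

21

Sorted (descending): 98, 90, 90, 89, 88, 71, 65, 64
The 2 values of 90 occupy positions 2–3 → each gets rank 2.
Site 2 values → pooled ranks: 90→2, 65→7, 90→2, 71→6, 89→4
Rank sum = 2 + 7 + 2 + 6 + 4 = 21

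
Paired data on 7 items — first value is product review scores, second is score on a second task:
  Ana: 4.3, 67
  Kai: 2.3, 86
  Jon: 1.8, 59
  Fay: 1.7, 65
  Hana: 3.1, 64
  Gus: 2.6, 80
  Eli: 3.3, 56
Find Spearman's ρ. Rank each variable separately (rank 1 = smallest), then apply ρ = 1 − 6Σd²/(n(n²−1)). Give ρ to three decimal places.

-0.107

Ranks of variable 1: 7, 3, 2, 1, 5, 4, 6
Ranks of variable 2: 5, 7, 2, 4, 3, 6, 1
d = r₁ − r₂: 2, -4, 0, -3, 2, -2, 5
d²: 4, 16, 0, 9, 4, 4, 25; Σd² = 62
ρ = 1 − 6·62/(7·48) = 1 − 372/336 = -0.107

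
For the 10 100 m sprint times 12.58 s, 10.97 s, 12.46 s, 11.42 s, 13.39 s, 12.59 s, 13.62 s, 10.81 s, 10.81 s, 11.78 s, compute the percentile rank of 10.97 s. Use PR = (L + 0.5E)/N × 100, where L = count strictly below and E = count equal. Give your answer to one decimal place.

N = 10.
Strictly below 10.97: 2. Equal to 10.97: 1.
PR = (2 + 0.5·1)/10 × 100 = 25.0

25.0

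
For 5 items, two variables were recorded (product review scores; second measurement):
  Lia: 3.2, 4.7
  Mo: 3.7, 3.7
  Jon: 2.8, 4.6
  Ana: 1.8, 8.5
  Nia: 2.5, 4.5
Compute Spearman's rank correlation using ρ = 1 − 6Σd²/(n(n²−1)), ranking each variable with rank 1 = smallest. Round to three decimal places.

-0.600

Ranks of variable 1: 4, 5, 3, 1, 2
Ranks of variable 2: 4, 1, 3, 5, 2
d = r₁ − r₂: 0, 4, 0, -4, 0
d²: 0, 16, 0, 16, 0; Σd² = 32
ρ = 1 − 6·32/(5·24) = 1 − 192/120 = -0.600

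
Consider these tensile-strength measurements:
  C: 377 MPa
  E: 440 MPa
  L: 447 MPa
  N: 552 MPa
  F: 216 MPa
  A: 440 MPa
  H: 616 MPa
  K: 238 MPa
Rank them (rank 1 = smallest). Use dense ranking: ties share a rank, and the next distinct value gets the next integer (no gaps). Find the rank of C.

3

Sorted (ascending): 216, 238, 377, 440, 440, 447, 552, 616
The 2 values of 440 share dense rank 4.
Remaining distinct values take the next consecutive integers.
C has value 377 MPa → rank 3.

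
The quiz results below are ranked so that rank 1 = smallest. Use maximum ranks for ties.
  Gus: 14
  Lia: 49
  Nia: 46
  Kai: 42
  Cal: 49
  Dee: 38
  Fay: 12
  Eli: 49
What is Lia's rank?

8

Sorted (ascending): 12, 14, 38, 42, 46, 49, 49, 49
The 3 values of 49 occupy positions 6–8 → each gets rank 8.
Lia has value 49 → rank 8.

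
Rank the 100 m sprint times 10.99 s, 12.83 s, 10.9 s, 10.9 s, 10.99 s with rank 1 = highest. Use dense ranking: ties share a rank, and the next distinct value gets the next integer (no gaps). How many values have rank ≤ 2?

3

Sorted (descending): 12.83, 10.99, 10.99, 10.9, 10.9
The 2 values of 10.99 share dense rank 2.
The 2 values of 10.9 share dense rank 3.
Remaining distinct values take the next consecutive integers.
Ranks ≤ 2: {1, 2, 2} → 3 values.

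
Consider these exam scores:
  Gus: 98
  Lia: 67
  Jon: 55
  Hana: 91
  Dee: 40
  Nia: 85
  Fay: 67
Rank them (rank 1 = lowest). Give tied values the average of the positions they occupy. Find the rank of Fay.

3.5

Sorted (ascending): 40, 55, 67, 67, 85, 91, 98
The 2 values of 67 occupy positions 3–4 → average rank (3+4)/2 = 3.5.
Fay has value 67 → rank 3.5.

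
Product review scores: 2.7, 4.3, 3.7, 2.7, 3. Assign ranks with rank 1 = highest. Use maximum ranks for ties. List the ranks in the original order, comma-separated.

Sorted (descending): 4.3, 3.7, 3, 2.7, 2.7
The 2 values of 2.7 occupy positions 4–5 → each gets rank 5.

5, 1, 2, 5, 3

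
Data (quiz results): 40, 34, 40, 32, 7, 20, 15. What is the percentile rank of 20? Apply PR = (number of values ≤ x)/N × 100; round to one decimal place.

N = 7.
Strictly below 20: 2. Equal to 20: 1.
PR = 3/7 × 100 = 42.9

42.9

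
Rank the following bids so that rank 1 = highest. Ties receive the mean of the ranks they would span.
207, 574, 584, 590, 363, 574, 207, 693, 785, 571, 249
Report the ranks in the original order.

10.5, 5.5, 4, 3, 8, 5.5, 10.5, 2, 1, 7, 9

Sorted (descending): 785, 693, 590, 584, 574, 574, 571, 363, 249, 207, 207
The 2 values of 574 occupy positions 5–6 → average rank (5+6)/2 = 5.5.
The 2 values of 207 occupy positions 10–11 → average rank (10+11)/2 = 10.5.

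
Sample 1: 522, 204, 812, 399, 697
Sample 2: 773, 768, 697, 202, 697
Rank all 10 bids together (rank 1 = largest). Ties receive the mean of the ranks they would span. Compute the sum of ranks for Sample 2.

25

Sorted (descending): 812, 773, 768, 697, 697, 697, 522, 399, 204, 202
The 3 values of 697 occupy positions 4–6 → average rank 5.
Sample 2 values → pooled ranks: 773→2, 768→3, 697→5, 202→10, 697→5
Rank sum = 2 + 3 + 5 + 10 + 5 = 25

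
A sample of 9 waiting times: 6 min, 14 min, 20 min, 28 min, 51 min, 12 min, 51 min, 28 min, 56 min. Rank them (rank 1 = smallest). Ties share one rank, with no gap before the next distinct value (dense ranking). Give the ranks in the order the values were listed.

Sorted (ascending): 6, 12, 14, 20, 28, 28, 51, 51, 56
The 2 values of 28 share dense rank 5.
The 2 values of 51 share dense rank 6.
Remaining distinct values take the next consecutive integers.

1, 3, 4, 5, 6, 2, 6, 5, 7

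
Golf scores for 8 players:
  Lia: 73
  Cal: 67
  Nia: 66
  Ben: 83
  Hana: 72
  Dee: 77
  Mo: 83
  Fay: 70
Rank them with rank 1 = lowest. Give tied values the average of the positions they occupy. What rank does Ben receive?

Sorted (ascending): 66, 67, 70, 72, 73, 77, 83, 83
The 2 values of 83 occupy positions 7–8 → average rank (7+8)/2 = 7.5.
Ben has value 83 → rank 7.5.

7.5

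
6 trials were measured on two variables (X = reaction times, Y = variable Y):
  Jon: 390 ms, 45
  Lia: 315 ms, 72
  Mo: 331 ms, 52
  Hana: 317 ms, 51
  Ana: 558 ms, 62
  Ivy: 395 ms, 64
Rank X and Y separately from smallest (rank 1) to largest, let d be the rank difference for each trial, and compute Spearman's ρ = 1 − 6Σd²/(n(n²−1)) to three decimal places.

-0.086

Ranks of variable 1: 4, 1, 3, 2, 6, 5
Ranks of variable 2: 1, 6, 3, 2, 4, 5
d = r₁ − r₂: 3, -5, 0, 0, 2, 0
d²: 9, 25, 0, 0, 4, 0; Σd² = 38
ρ = 1 − 6·38/(6·35) = 1 − 228/210 = -0.086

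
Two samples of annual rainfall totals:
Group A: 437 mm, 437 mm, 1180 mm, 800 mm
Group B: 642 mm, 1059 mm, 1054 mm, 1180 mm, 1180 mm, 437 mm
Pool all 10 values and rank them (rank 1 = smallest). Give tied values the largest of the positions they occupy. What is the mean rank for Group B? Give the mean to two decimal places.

Sorted (ascending): 437, 437, 437, 642, 800, 1054, 1059, 1180, 1180, 1180
The 3 values of 437 occupy positions 1–3 → each gets rank 3.
The 3 values of 1180 occupy positions 8–10 → each gets rank 10.
Group B values → pooled ranks: 642→4, 1059→7, 1054→6, 1180→10, 1180→10, 437→3
Mean rank = (4 + 7 + 6 + 10 + 10 + 3) / 6 = 6.67

6.67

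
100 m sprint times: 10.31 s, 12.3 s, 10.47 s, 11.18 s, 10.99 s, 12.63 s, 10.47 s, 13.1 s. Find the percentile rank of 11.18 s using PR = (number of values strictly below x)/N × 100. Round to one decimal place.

N = 8.
Strictly below 11.18: 4. Equal to 11.18: 1.
PR = 4/8 × 100 = 50.0

50.0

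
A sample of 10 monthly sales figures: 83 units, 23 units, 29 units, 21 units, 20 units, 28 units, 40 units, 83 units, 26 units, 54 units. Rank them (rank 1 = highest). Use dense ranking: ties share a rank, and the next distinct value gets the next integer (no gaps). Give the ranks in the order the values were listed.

1, 7, 4, 8, 9, 5, 3, 1, 6, 2

Sorted (descending): 83, 83, 54, 40, 29, 28, 26, 23, 21, 20
The 2 values of 83 share dense rank 1.
Remaining distinct values take the next consecutive integers.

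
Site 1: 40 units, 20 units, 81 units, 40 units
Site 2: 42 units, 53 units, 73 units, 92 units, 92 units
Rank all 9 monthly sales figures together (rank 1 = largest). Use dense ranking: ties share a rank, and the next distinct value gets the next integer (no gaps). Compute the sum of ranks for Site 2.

Sorted (descending): 92, 92, 81, 73, 53, 42, 40, 40, 20
The 2 values of 92 share dense rank 1.
The 2 values of 40 share dense rank 6.
Remaining distinct values take the next consecutive integers.
Site 2 values → pooled ranks: 42→5, 53→4, 73→3, 92→1, 92→1
Rank sum = 5 + 4 + 3 + 1 + 1 = 14

14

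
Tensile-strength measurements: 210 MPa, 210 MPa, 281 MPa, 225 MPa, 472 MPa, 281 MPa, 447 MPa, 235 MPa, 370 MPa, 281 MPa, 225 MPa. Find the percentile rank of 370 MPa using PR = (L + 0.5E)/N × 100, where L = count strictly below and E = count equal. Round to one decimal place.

N = 11.
Strictly below 370: 8. Equal to 370: 1.
PR = (8 + 0.5·1)/11 × 100 = 77.3

77.3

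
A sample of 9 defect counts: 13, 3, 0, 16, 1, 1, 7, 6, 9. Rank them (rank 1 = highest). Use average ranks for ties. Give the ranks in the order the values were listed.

Sorted (descending): 16, 13, 9, 7, 6, 3, 1, 1, 0
The 2 values of 1 occupy positions 7–8 → average rank (7+8)/2 = 7.5.

2, 6, 9, 1, 7.5, 7.5, 4, 5, 3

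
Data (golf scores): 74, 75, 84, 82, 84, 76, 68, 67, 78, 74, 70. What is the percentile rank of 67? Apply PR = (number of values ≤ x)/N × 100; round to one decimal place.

N = 11.
Strictly below 67: 0. Equal to 67: 1.
PR = 1/11 × 100 = 9.1

9.1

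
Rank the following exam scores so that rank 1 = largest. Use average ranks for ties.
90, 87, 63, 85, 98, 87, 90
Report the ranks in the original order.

Sorted (descending): 98, 90, 90, 87, 87, 85, 63
The 2 values of 90 occupy positions 2–3 → average rank (2+3)/2 = 2.5.
The 2 values of 87 occupy positions 4–5 → average rank (4+5)/2 = 4.5.

2.5, 4.5, 7, 6, 1, 4.5, 2.5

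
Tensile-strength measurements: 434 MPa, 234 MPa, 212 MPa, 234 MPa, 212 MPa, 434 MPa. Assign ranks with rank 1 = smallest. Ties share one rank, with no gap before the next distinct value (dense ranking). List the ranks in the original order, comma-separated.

Sorted (ascending): 212, 212, 234, 234, 434, 434
The 2 values of 212 share dense rank 1.
The 2 values of 234 share dense rank 2.
The 2 values of 434 share dense rank 3.

3, 2, 1, 2, 1, 3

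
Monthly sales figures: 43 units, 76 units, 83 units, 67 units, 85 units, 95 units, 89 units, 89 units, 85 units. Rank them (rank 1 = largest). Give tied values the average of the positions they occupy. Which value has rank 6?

83

Sorted (descending): 95, 89, 89, 85, 85, 83, 76, 67, 43
The 2 values of 89 occupy positions 2–3 → average rank (2+3)/2 = 2.5.
The 2 values of 85 occupy positions 4–5 → average rank (4+5)/2 = 4.5.
Rank 6 → value 83.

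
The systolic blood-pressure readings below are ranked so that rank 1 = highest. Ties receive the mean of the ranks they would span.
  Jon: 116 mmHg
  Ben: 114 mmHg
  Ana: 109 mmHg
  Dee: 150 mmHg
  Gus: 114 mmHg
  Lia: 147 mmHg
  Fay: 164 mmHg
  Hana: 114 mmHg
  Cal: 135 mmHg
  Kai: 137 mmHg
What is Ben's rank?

8

Sorted (descending): 164, 150, 147, 137, 135, 116, 114, 114, 114, 109
The 3 values of 114 occupy positions 7–9 → average rank 8.
Ben has value 114 mmHg → rank 8.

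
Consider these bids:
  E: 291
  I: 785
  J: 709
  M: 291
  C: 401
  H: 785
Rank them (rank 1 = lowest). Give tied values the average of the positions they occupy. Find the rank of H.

5.5

Sorted (ascending): 291, 291, 401, 709, 785, 785
The 2 values of 291 occupy positions 1–2 → average rank (1+2)/2 = 1.5.
The 2 values of 785 occupy positions 5–6 → average rank (5+6)/2 = 5.5.
H has value 785 → rank 5.5.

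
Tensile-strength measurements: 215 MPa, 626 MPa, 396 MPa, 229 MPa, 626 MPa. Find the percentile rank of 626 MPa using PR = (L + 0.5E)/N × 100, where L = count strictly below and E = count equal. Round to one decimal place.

80.0

N = 5.
Strictly below 626: 3. Equal to 626: 2.
PR = (3 + 0.5·2)/5 × 100 = 80.0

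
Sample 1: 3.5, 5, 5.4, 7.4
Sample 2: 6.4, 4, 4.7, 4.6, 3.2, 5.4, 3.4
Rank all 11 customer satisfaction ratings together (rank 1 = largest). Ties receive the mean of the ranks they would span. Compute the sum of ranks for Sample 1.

Sorted (descending): 7.4, 6.4, 5.4, 5.4, 5, 4.7, 4.6, 4, 3.5, 3.4, 3.2
The 2 values of 5.4 occupy positions 3–4 → average rank (3+4)/2 = 3.5.
Sample 1 values → pooled ranks: 3.5→9, 5→5, 5.4→3.5, 7.4→1
Rank sum = 9 + 5 + 3.5 + 1 = 18.5

18.5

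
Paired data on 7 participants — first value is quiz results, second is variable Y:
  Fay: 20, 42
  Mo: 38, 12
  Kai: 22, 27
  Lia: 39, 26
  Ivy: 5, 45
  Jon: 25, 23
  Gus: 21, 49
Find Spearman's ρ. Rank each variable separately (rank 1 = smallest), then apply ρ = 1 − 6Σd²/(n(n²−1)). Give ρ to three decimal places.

-0.786

Ranks of variable 1: 2, 6, 4, 7, 1, 5, 3
Ranks of variable 2: 5, 1, 4, 3, 6, 2, 7
d = r₁ − r₂: -3, 5, 0, 4, -5, 3, -4
d²: 9, 25, 0, 16, 25, 9, 16; Σd² = 100
ρ = 1 − 6·100/(7·48) = 1 − 600/336 = -0.786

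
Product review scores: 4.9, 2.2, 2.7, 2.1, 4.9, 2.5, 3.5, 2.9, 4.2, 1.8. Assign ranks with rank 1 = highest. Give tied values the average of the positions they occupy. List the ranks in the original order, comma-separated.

Sorted (descending): 4.9, 4.9, 4.2, 3.5, 2.9, 2.7, 2.5, 2.2, 2.1, 1.8
The 2 values of 4.9 occupy positions 1–2 → average rank (1+2)/2 = 1.5.

1.5, 8, 6, 9, 1.5, 7, 4, 5, 3, 10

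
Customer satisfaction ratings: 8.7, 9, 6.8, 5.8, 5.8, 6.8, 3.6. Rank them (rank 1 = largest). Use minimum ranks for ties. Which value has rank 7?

3.6

Sorted (descending): 9, 8.7, 6.8, 6.8, 5.8, 5.8, 3.6
The 2 values of 6.8 occupy positions 3–4 → each gets rank 3.
The 2 values of 5.8 occupy positions 5–6 → each gets rank 5.
Rank 7 → value 3.6.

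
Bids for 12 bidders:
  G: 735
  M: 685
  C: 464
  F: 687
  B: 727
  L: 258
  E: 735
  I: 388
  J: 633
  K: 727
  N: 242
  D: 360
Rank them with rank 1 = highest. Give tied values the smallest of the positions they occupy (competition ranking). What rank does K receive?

Sorted (descending): 735, 735, 727, 727, 687, 685, 633, 464, 388, 360, 258, 242
The 2 values of 735 occupy positions 1–2 → each gets rank 1.
The 2 values of 727 occupy positions 3–4 → each gets rank 3.
K has value 727 → rank 3.

3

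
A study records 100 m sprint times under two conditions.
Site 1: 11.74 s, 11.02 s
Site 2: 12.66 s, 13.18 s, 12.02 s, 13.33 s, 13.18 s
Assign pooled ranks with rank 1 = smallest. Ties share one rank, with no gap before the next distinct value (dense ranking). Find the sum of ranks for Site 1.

3

Sorted (ascending): 11.02, 11.74, 12.02, 12.66, 13.18, 13.18, 13.33
The 2 values of 13.18 share dense rank 5.
Remaining distinct values take the next consecutive integers.
Site 1 values → pooled ranks: 11.74→2, 11.02→1
Rank sum = 2 + 1 = 3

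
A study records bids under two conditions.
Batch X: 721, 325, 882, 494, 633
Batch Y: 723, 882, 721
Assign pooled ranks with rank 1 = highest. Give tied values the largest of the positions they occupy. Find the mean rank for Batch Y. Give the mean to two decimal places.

Sorted (descending): 882, 882, 723, 721, 721, 633, 494, 325
The 2 values of 882 occupy positions 1–2 → each gets rank 2.
The 2 values of 721 occupy positions 4–5 → each gets rank 5.
Batch Y values → pooled ranks: 723→3, 882→2, 721→5
Mean rank = (3 + 2 + 5) / 3 = 3.33

3.33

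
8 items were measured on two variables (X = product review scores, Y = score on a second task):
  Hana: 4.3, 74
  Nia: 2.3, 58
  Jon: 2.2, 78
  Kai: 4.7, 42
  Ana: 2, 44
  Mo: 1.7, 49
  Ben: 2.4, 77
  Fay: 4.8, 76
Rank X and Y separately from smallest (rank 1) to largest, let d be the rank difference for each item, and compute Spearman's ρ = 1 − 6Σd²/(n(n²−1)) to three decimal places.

0.119

Ranks of variable 1: 6, 4, 3, 7, 2, 1, 5, 8
Ranks of variable 2: 5, 4, 8, 1, 2, 3, 7, 6
d = r₁ − r₂: 1, 0, -5, 6, 0, -2, -2, 2
d²: 1, 0, 25, 36, 0, 4, 4, 4; Σd² = 74
ρ = 1 − 6·74/(8·63) = 1 − 444/504 = 0.119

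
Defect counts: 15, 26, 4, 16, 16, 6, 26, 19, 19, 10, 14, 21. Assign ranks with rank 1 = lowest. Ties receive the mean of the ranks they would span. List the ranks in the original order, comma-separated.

5, 11.5, 1, 6.5, 6.5, 2, 11.5, 8.5, 8.5, 3, 4, 10

Sorted (ascending): 4, 6, 10, 14, 15, 16, 16, 19, 19, 21, 26, 26
The 2 values of 16 occupy positions 6–7 → average rank (6+7)/2 = 6.5.
The 2 values of 19 occupy positions 8–9 → average rank (8+9)/2 = 8.5.
The 2 values of 26 occupy positions 11–12 → average rank (11+12)/2 = 11.5.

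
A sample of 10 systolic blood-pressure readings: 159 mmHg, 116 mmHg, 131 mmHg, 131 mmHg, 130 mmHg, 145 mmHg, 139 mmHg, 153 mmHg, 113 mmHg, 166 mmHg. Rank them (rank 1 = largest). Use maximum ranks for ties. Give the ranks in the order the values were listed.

2, 9, 7, 7, 8, 4, 5, 3, 10, 1

Sorted (descending): 166, 159, 153, 145, 139, 131, 131, 130, 116, 113
The 2 values of 131 occupy positions 6–7 → each gets rank 7.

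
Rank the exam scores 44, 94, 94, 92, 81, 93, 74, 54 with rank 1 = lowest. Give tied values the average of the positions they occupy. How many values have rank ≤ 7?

Sorted (ascending): 44, 54, 74, 81, 92, 93, 94, 94
The 2 values of 94 occupy positions 7–8 → average rank (7+8)/2 = 7.5.
Ranks ≤ 7: {1, 2, 3, 4, 5, 6} → 6 values.

6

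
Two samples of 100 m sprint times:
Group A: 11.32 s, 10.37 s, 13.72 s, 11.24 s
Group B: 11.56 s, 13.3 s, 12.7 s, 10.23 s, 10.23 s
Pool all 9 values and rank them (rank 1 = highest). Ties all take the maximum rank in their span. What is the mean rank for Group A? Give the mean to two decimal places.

Sorted (descending): 13.72, 13.3, 12.7, 11.56, 11.32, 11.24, 10.37, 10.23, 10.23
The 2 values of 10.23 occupy positions 8–9 → each gets rank 9.
Group A values → pooled ranks: 11.32→5, 10.37→7, 13.72→1, 11.24→6
Mean rank = (5 + 7 + 1 + 6) / 4 = 4.75

4.75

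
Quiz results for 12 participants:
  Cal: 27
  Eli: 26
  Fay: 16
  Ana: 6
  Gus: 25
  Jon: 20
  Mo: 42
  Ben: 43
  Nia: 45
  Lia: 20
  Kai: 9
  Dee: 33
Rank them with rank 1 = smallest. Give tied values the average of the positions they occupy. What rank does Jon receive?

Sorted (ascending): 6, 9, 16, 20, 20, 25, 26, 27, 33, 42, 43, 45
The 2 values of 20 occupy positions 4–5 → average rank (4+5)/2 = 4.5.
Jon has value 20 → rank 4.5.

4.5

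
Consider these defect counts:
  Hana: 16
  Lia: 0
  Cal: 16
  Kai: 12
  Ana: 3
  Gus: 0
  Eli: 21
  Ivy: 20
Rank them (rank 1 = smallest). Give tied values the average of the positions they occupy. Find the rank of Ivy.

7

Sorted (ascending): 0, 0, 3, 12, 16, 16, 20, 21
The 2 values of 0 occupy positions 1–2 → average rank (1+2)/2 = 1.5.
The 2 values of 16 occupy positions 5–6 → average rank (5+6)/2 = 5.5.
Ivy has value 20 → rank 7.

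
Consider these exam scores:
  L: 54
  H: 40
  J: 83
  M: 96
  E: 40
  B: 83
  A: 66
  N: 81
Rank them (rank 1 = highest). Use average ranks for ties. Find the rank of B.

2.5

Sorted (descending): 96, 83, 83, 81, 66, 54, 40, 40
The 2 values of 83 occupy positions 2–3 → average rank (2+3)/2 = 2.5.
The 2 values of 40 occupy positions 7–8 → average rank (7+8)/2 = 7.5.
B has value 83 → rank 2.5.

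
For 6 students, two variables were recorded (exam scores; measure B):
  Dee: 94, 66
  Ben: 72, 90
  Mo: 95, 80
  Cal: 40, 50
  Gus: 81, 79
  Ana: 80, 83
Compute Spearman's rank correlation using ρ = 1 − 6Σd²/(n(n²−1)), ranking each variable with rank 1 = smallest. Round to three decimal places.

0.029

Ranks of variable 1: 5, 2, 6, 1, 4, 3
Ranks of variable 2: 2, 6, 4, 1, 3, 5
d = r₁ − r₂: 3, -4, 2, 0, 1, -2
d²: 9, 16, 4, 0, 1, 4; Σd² = 34
ρ = 1 − 6·34/(6·35) = 1 − 204/210 = 0.029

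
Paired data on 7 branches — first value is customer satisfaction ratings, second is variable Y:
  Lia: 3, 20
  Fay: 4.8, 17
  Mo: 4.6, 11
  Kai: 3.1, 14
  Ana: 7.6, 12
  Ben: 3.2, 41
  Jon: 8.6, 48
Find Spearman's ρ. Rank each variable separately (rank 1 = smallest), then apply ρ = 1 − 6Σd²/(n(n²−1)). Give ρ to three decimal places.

0.071

Ranks of variable 1: 1, 5, 4, 2, 6, 3, 7
Ranks of variable 2: 5, 4, 1, 3, 2, 6, 7
d = r₁ − r₂: -4, 1, 3, -1, 4, -3, 0
d²: 16, 1, 9, 1, 16, 9, 0; Σd² = 52
ρ = 1 − 6·52/(7·48) = 1 − 312/336 = 0.071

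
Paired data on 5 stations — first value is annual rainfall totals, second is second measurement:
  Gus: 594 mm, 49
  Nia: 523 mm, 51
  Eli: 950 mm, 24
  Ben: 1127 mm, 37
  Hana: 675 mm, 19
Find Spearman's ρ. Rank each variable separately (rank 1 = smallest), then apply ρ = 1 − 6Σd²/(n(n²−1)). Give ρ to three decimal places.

-0.600

Ranks of variable 1: 2, 1, 4, 5, 3
Ranks of variable 2: 4, 5, 2, 3, 1
d = r₁ − r₂: -2, -4, 2, 2, 2
d²: 4, 16, 4, 4, 4; Σd² = 32
ρ = 1 − 6·32/(5·24) = 1 − 192/120 = -0.600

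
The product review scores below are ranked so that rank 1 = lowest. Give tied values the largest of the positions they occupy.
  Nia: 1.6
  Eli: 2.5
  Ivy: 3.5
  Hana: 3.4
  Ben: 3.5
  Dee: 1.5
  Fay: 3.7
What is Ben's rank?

6

Sorted (ascending): 1.5, 1.6, 2.5, 3.4, 3.5, 3.5, 3.7
The 2 values of 3.5 occupy positions 5–6 → each gets rank 6.
Ben has value 3.5 → rank 6.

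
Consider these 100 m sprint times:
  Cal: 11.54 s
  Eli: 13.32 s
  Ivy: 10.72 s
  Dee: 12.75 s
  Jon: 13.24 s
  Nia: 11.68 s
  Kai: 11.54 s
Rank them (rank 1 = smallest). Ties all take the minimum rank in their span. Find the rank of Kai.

2

Sorted (ascending): 10.72, 11.54, 11.54, 11.68, 12.75, 13.24, 13.32
The 2 values of 11.54 occupy positions 2–3 → each gets rank 2.
Kai has value 11.54 s → rank 2.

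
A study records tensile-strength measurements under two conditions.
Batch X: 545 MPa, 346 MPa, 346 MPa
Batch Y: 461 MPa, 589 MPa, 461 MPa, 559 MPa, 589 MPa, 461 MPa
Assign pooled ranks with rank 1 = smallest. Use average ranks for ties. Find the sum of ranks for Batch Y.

36

Sorted (ascending): 346, 346, 461, 461, 461, 545, 559, 589, 589
The 2 values of 346 occupy positions 1–2 → average rank (1+2)/2 = 1.5.
The 3 values of 461 occupy positions 3–5 → average rank 4.
The 2 values of 589 occupy positions 8–9 → average rank (8+9)/2 = 8.5.
Batch Y values → pooled ranks: 461→4, 589→8.5, 461→4, 559→7, 589→8.5, 461→4
Rank sum = 4 + 8.5 + 4 + 7 + 8.5 + 4 = 36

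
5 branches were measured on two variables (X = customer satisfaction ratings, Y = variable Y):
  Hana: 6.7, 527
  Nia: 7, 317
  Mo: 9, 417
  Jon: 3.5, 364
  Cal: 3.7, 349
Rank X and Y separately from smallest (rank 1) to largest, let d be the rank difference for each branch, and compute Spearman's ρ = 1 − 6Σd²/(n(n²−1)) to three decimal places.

Ranks of variable 1: 3, 4, 5, 1, 2
Ranks of variable 2: 5, 1, 4, 3, 2
d = r₁ − r₂: -2, 3, 1, -2, 0
d²: 4, 9, 1, 4, 0; Σd² = 18
ρ = 1 − 6·18/(5·24) = 1 − 108/120 = 0.100

0.100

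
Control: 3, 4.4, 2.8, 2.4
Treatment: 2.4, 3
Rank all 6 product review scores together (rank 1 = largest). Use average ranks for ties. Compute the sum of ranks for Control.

Sorted (descending): 4.4, 3, 3, 2.8, 2.4, 2.4
The 2 values of 3 occupy positions 2–3 → average rank (2+3)/2 = 2.5.
The 2 values of 2.4 occupy positions 5–6 → average rank (5+6)/2 = 5.5.
Control values → pooled ranks: 3→2.5, 4.4→1, 2.8→4, 2.4→5.5
Rank sum = 2.5 + 1 + 4 + 5.5 = 13

13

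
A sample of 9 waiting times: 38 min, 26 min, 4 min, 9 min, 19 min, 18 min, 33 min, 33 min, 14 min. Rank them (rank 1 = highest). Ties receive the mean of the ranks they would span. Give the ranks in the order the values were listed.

1, 4, 9, 8, 5, 6, 2.5, 2.5, 7

Sorted (descending): 38, 33, 33, 26, 19, 18, 14, 9, 4
The 2 values of 33 occupy positions 2–3 → average rank (2+3)/2 = 2.5.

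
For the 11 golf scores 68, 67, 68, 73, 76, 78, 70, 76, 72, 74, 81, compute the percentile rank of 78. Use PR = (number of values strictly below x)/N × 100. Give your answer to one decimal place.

81.8

N = 11.
Strictly below 78: 9. Equal to 78: 1.
PR = 9/11 × 100 = 81.8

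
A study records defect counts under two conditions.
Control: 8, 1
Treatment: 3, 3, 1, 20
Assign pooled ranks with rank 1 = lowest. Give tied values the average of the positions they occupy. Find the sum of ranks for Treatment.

Sorted (ascending): 1, 1, 3, 3, 8, 20
The 2 values of 1 occupy positions 1–2 → average rank (1+2)/2 = 1.5.
The 2 values of 3 occupy positions 3–4 → average rank (3+4)/2 = 3.5.
Treatment values → pooled ranks: 3→3.5, 3→3.5, 1→1.5, 20→6
Rank sum = 3.5 + 3.5 + 1.5 + 6 = 14.5

14.5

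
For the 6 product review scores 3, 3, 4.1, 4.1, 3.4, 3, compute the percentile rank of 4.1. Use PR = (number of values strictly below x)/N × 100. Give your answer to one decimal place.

N = 6.
Strictly below 4.1: 4. Equal to 4.1: 2.
PR = 4/6 × 100 = 66.7

66.7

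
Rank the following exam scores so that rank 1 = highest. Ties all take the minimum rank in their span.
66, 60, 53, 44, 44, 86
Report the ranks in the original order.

2, 3, 4, 5, 5, 1

Sorted (descending): 86, 66, 60, 53, 44, 44
The 2 values of 44 occupy positions 5–6 → each gets rank 5.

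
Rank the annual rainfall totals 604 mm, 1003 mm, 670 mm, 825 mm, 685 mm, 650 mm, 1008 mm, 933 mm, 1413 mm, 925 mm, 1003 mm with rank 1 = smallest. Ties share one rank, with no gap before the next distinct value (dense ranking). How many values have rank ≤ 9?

10

Sorted (ascending): 604, 650, 670, 685, 825, 925, 933, 1003, 1003, 1008, 1413
The 2 values of 1003 share dense rank 8.
Remaining distinct values take the next consecutive integers.
Ranks ≤ 9: {1, 2, 3, 4, 5, 6, 7, 8, 8, 9} → 10 values.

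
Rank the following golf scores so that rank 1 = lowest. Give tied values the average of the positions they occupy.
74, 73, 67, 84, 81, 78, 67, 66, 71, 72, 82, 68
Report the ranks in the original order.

8, 7, 2.5, 12, 10, 9, 2.5, 1, 5, 6, 11, 4

Sorted (ascending): 66, 67, 67, 68, 71, 72, 73, 74, 78, 81, 82, 84
The 2 values of 67 occupy positions 2–3 → average rank (2+3)/2 = 2.5.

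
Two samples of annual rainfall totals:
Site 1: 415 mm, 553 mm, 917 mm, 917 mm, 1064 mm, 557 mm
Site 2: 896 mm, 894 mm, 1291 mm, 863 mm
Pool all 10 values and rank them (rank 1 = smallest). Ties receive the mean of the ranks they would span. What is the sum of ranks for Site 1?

Sorted (ascending): 415, 553, 557, 863, 894, 896, 917, 917, 1064, 1291
The 2 values of 917 occupy positions 7–8 → average rank (7+8)/2 = 7.5.
Site 1 values → pooled ranks: 415→1, 553→2, 917→7.5, 917→7.5, 1064→9, 557→3
Rank sum = 1 + 2 + 7.5 + 7.5 + 9 + 3 = 30

30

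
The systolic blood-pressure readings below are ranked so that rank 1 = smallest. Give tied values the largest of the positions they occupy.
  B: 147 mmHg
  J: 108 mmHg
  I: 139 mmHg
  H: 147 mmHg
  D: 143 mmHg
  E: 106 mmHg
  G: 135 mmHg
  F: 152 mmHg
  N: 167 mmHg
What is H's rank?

Sorted (ascending): 106, 108, 135, 139, 143, 147, 147, 152, 167
The 2 values of 147 occupy positions 6–7 → each gets rank 7.
H has value 147 mmHg → rank 7.

7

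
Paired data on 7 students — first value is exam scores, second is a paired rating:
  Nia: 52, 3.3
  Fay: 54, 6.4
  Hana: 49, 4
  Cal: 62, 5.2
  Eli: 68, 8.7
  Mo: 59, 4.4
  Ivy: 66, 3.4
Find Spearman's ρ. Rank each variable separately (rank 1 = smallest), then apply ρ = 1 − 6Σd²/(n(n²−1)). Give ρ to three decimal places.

0.464

Ranks of variable 1: 2, 3, 1, 5, 7, 4, 6
Ranks of variable 2: 1, 6, 3, 5, 7, 4, 2
d = r₁ − r₂: 1, -3, -2, 0, 0, 0, 4
d²: 1, 9, 4, 0, 0, 0, 16; Σd² = 30
ρ = 1 − 6·30/(7·48) = 1 − 180/336 = 0.464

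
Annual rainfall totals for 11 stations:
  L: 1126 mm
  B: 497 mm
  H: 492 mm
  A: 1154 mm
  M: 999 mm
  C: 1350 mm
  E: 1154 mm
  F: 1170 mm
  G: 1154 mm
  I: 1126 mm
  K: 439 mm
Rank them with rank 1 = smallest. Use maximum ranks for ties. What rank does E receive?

Sorted (ascending): 439, 492, 497, 999, 1126, 1126, 1154, 1154, 1154, 1170, 1350
The 2 values of 1126 occupy positions 5–6 → each gets rank 6.
The 3 values of 1154 occupy positions 7–9 → each gets rank 9.
E has value 1154 mm → rank 9.

9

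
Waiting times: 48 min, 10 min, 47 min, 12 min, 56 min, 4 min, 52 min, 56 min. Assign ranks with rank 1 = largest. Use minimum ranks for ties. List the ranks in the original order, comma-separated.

Sorted (descending): 56, 56, 52, 48, 47, 12, 10, 4
The 2 values of 56 occupy positions 1–2 → each gets rank 1.

4, 7, 5, 6, 1, 8, 3, 1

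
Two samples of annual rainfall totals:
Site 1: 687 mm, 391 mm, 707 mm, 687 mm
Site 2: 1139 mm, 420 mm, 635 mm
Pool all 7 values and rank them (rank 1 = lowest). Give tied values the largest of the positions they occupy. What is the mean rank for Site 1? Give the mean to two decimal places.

4.25

Sorted (ascending): 391, 420, 635, 687, 687, 707, 1139
The 2 values of 687 occupy positions 4–5 → each gets rank 5.
Site 1 values → pooled ranks: 687→5, 391→1, 707→6, 687→5
Mean rank = (5 + 1 + 6 + 5) / 4 = 4.25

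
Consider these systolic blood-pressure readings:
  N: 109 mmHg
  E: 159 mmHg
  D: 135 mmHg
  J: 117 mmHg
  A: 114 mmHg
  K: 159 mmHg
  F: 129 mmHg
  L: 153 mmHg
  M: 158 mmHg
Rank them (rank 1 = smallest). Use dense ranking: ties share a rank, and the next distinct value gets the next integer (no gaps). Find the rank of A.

2

Sorted (ascending): 109, 114, 117, 129, 135, 153, 158, 159, 159
The 2 values of 159 share dense rank 8.
Remaining distinct values take the next consecutive integers.
A has value 114 mmHg → rank 2.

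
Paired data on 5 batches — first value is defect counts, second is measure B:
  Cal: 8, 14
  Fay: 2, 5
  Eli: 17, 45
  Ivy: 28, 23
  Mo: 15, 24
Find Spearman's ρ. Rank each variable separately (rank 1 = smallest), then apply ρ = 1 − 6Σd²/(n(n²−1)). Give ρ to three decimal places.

Ranks of variable 1: 2, 1, 4, 5, 3
Ranks of variable 2: 2, 1, 5, 3, 4
d = r₁ − r₂: 0, 0, -1, 2, -1
d²: 0, 0, 1, 4, 1; Σd² = 6
ρ = 1 − 6·6/(5·24) = 1 − 36/120 = 0.700

0.700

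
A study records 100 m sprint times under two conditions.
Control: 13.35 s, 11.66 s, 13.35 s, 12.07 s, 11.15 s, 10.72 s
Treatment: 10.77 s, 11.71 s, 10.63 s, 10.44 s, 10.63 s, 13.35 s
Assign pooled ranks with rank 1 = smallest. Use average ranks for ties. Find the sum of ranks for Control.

48

Sorted (ascending): 10.44, 10.63, 10.63, 10.72, 10.77, 11.15, 11.66, 11.71, 12.07, 13.35, 13.35, 13.35
The 2 values of 10.63 occupy positions 2–3 → average rank (2+3)/2 = 2.5.
The 3 values of 13.35 occupy positions 10–12 → average rank 11.
Control values → pooled ranks: 13.35→11, 11.66→7, 13.35→11, 12.07→9, 11.15→6, 10.72→4
Rank sum = 11 + 7 + 11 + 9 + 6 + 4 = 48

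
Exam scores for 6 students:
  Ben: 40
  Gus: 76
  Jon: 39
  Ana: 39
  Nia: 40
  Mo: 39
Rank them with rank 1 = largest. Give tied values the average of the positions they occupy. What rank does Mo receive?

5

Sorted (descending): 76, 40, 40, 39, 39, 39
The 2 values of 40 occupy positions 2–3 → average rank (2+3)/2 = 2.5.
The 3 values of 39 occupy positions 4–6 → average rank 5.
Mo has value 39 → rank 5.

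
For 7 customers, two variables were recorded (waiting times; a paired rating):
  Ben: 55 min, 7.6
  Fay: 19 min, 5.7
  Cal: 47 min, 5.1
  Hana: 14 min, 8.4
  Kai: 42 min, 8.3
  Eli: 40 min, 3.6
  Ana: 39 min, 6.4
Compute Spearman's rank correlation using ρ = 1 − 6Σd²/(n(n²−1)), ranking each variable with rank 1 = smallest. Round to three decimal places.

-0.214

Ranks of variable 1: 7, 2, 6, 1, 5, 4, 3
Ranks of variable 2: 5, 3, 2, 7, 6, 1, 4
d = r₁ − r₂: 2, -1, 4, -6, -1, 3, -1
d²: 4, 1, 16, 36, 1, 9, 1; Σd² = 68
ρ = 1 − 6·68/(7·48) = 1 − 408/336 = -0.214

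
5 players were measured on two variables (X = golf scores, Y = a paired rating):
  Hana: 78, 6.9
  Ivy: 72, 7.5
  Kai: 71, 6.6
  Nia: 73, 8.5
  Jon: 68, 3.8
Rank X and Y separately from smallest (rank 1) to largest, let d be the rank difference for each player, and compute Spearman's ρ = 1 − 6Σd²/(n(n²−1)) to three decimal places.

Ranks of variable 1: 5, 3, 2, 4, 1
Ranks of variable 2: 3, 4, 2, 5, 1
d = r₁ − r₂: 2, -1, 0, -1, 0
d²: 4, 1, 0, 1, 0; Σd² = 6
ρ = 1 − 6·6/(5·24) = 1 − 36/120 = 0.700

0.700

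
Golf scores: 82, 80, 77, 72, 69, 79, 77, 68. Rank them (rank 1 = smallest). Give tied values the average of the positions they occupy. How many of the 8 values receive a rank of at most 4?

Sorted (ascending): 68, 69, 72, 77, 77, 79, 80, 82
The 2 values of 77 occupy positions 4–5 → average rank (4+5)/2 = 4.5.
Ranks ≤ 4: {1, 2, 3} → 3 values.

3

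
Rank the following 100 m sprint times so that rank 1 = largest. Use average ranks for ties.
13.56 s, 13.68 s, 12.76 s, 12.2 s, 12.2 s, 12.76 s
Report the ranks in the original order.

Sorted (descending): 13.68, 13.56, 12.76, 12.76, 12.2, 12.2
The 2 values of 12.76 occupy positions 3–4 → average rank (3+4)/2 = 3.5.
The 2 values of 12.2 occupy positions 5–6 → average rank (5+6)/2 = 5.5.

2, 1, 3.5, 5.5, 5.5, 3.5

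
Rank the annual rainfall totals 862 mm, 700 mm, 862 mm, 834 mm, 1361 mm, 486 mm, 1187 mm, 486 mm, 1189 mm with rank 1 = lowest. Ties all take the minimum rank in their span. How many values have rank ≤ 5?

Sorted (ascending): 486, 486, 700, 834, 862, 862, 1187, 1189, 1361
The 2 values of 486 occupy positions 1–2 → each gets rank 1.
The 2 values of 862 occupy positions 5–6 → each gets rank 5.
Ranks ≤ 5: {1, 1, 3, 4, 5, 5} → 6 values.

6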